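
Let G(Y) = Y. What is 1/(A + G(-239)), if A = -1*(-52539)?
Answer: 1/52300 ≈ 1.9120e-5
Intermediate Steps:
A = 52539
1/(A + G(-239)) = 1/(52539 - 239) = 1/52300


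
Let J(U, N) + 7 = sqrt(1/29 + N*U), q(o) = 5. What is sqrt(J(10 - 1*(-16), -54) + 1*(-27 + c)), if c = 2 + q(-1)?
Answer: sqrt(-22707 + 29*I*sqrt(1180735))/29 ≈ 3.0971 + 6.0491*I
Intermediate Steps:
c = 7 (c = 2 + 5 = 7)
J(U, N) = -7 + sqrt(1/29 + N*U)
sqrt(J(10 - 1*(-16), -54) + 1*(-27 + c)) = sqrt((-7 + sqrt(29 + 841*(-54)*(10 - 1*(-16)))/29) + 1*(-27 + 7)) = sqrt((-7 + sqrt(29 + 841*(-54)*(10 + 16))/29) + 1*(-20)) = sqrt((-7 + sqrt(29 + 841*(-54)*26)/29) - 20) = sqrt((-7 + sqrt(29 - 1180764)/29) - 20) = sqrt((-7 + sqrt(-1180735)/29) - 20) = sqrt((-7 + (I*sqrt(1180735))/29) - 20) = sqrt((-7 + I*sqrt(1180735)/29) - 20) = sqrt(-27 + I*sqrt(1180735)/29)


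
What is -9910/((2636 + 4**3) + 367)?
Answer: -9910/3067 ≈ -3.2312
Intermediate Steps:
-9910/((2636 + 4**3) + 367) = -9910/((2636 + 64) + 367) = -9910/(2700 + 367) = -9910/3067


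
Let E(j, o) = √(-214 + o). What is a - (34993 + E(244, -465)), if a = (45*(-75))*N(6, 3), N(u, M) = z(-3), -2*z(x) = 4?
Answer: -28243 - I*√679 ≈ -28243.0 - 26.058*I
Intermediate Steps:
z(x) = -2 (z(x) = -½*4 = -2)
N(u, M) = -2
a = 6750 (a = (45*(-75))*(-2) = -3375*(-2) = 6750)
a - (34993 + E(244, -465)) = 6750 - (34993 + √(-214 - 465)) = 6750 - (34993 + √(-679)) = 6750 - (34993 + I*√679) = 6750 + (-34993 - I*√679) = -28243 - I*√679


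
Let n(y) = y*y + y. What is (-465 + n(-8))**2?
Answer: 167281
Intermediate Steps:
n(y) = y + y**2 (n(y) = y**2 + y = y + y**2)
(-465 + n(-8))**2 = (-465 - 8*(1 - 8))**2 = (-465 - 8*(-7))**2 = (-465 + 56)**2 = (-409)**2 = 167281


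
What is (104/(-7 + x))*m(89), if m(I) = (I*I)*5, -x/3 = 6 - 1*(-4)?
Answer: -4118920/37 ≈ -1.1132e+5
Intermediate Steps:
x = -30 (x = -3*(6 - 1*(-4)) = -3*(6 + 4) = -3*10 = -30)
m(I) = 5*I² (m(I) = I²*5 = 5*I²)
(104/(-7 + x))*m(89) = (104/(-7 - 30))*(5*89²) = (104/(-37))*(5*7921) = -1/37*104*39605 = -104/37*39605 = -4118920/37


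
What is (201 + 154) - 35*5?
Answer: 180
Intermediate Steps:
(201 + 154) - 35*5 = 355 - 175 = 180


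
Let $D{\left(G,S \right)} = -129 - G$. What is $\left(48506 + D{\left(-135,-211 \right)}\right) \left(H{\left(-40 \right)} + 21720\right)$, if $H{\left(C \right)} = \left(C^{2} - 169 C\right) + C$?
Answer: $1457300480$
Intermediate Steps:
$H{\left(C \right)} = C^{2} - 168 C$
$\left(48506 + D{\left(-135,-211 \right)}\right) \left(H{\left(-40 \right)} + 21720\right) = \left(48506 - -6\right) \left(- 40 \left(-168 - 40\right) + 21720\right) = \left(48506 + \left(-129 + 135\right)\right) \left(\left(-40\right) \left(-208\right) + 21720\right) = \left(48506 + 6\right) \left(8320 + 21720\right) = 48512 \cdot 30040 = 1457300480$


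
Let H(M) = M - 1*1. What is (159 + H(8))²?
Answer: 27556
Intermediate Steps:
H(M) = -1 + M (H(M) = M - 1 = -1 + M)
(159 + H(8))² = (159 + (-1 + 8))² = (159 + 7)² = 166² = 27556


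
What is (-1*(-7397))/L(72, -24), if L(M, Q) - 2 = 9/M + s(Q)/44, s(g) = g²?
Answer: 50072/103 ≈ 486.14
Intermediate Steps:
L(M, Q) = 2 + 9/M + Q²/44 (L(M, Q) = 2 + (9/M + Q²/44) = 2 + 9/M + Q²/44)
(-1*(-7397))/L(72, -24) = (-1*(-7397))/(2 + 9/72 + (1/44)*(-24)²) = 7397/(2 + 9*(1/72) + (1/44)*576) = 7397/(2 + ⅛ + 144/11) = 7397/(1339/88) = 7397*(88/1339) = 50072/103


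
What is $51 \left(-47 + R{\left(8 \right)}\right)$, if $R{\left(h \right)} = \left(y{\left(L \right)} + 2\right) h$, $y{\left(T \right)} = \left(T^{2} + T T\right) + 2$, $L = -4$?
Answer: $12291$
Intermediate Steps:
$y{\left(T \right)} = 2 + 2 T^{2}$ ($y{\left(T \right)} = \left(T^{2} + T^{2}\right) + 2 = 2 T^{2} + 2 = 2 + 2 T^{2}$)
$R{\left(h \right)} = 36 h$ ($R{\left(h \right)} = \left(\left(2 + 2 \left(-4\right)^{2}\right) + 2\right) h = \left(\left(2 + 2 \cdot 16\right) + 2\right) h = \left(\left(2 + 32\right) + 2\right) h = \left(34 + 2\right) h = 36 h$)
$51 \left(-47 + R{\left(8 \right)}\right) = 51 \left(-47 + 36 \cdot 8\right) = 51 \left(-47 + 288\right) = 51 \cdot 241 = 12291$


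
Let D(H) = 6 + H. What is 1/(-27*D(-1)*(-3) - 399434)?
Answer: -1/399029 ≈ -2.5061e-6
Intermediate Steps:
1/(-27*D(-1)*(-3) - 399434) = 1/(-27*(6 - 1)*(-3) - 399434) = 1/(-27*5*(-3) - 399434) = 1/(-135*(-3) - 399434) = 1/(405 - 399434) = 1/(-399029) = -1/399029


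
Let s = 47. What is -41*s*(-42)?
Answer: 80934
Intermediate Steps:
-41*s*(-42) = -41*47*(-42) = -1927*(-42) = 80934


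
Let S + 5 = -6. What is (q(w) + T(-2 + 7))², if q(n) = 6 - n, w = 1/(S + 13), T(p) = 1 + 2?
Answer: 289/4 ≈ 72.250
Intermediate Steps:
S = -11 (S = -5 - 6 = -11)
T(p) = 3
w = ½ (w = 1/(-11 + 13) = 1/2 = ½ ≈ 0.50000)
(q(w) + T(-2 + 7))² = ((6 - 1*½) + 3)² = ((6 - ½) + 3)² = (11/2 + 3)² = (17/2)² = 289/4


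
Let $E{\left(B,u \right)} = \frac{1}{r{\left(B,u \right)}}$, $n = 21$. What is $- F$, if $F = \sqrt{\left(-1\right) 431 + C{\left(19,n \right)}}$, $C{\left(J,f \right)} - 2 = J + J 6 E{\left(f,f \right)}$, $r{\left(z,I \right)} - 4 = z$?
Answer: $- \frac{2 i \sqrt{2534}}{5} \approx - 20.136 i$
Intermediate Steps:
$r{\left(z,I \right)} = 4 + z$
$E{\left(B,u \right)} = \frac{1}{4 + B}$
$C{\left(J,f \right)} = 2 + J + \frac{6 J}{4 + f}$ ($C{\left(J,f \right)} = 2 + \left(J + \frac{J 6}{4 + f}\right) = 2 + \left(J + \frac{6 J}{4 + f}\right) = 2 + J + \frac{6 J}{4 + f}$)
$F = \frac{2 i \sqrt{2534}}{5}$ ($F = \sqrt{\left(-1\right) 431 + \frac{6 \cdot 19 + \left(2 + 19\right) \left(4 + 21\right)}{4 + 21}} = \sqrt{-431 + \frac{114 + 21 \cdot 25}{25}} = \sqrt{-431 + \frac{114 + 525}{25}} = \sqrt{-431 + \frac{1}{25} \cdot 639} = \sqrt{-431 + \frac{639}{25}} = \sqrt{- \frac{10136}{25}} = \frac{2 i \sqrt{2534}}{5} \approx 20.136 i$)
$- F = - \frac{2 i \sqrt{2534}}{5}$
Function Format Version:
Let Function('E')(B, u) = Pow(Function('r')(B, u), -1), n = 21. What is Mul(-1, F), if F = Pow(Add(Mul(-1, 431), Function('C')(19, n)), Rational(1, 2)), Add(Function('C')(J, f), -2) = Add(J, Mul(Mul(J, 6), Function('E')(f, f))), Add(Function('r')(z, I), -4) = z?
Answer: Mul(Rational(-2, 5), I, Pow(2534, Rational(1, 2))) ≈ Mul(-20.136, I)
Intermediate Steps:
Function('r')(z, I) = Add(4, z)
Function('E')(B, u) = Pow(Add(4, B), -1)
Function('C')(J, f) = Add(2, J, Mul(6, J, Pow(Add(4, f), -1))) (Function('C')(J, f) = Add(2, Add(J, Mul(Mul(J, 6), Pow(Add(4, f), -1)))) = Add(2, Add(J, Mul(Mul(6, J), Pow(Add(4, f), -1)))) = Add(2, Add(J, Mul(6, J, Pow(Add(4, f), -1)))) = Add(2, J, Mul(6, J, Pow(Add(4, f), -1))))
F = Mul(Rational(2, 5), I, Pow(2534, Rational(1, 2))) (F = Pow(Add(Mul(-1, 431), Mul(Pow(Add(4, 21), -1), Add(Mul(6, 19), Mul(Add(2, 19), Add(4, 21))))), Rational(1, 2)) = Pow(Add(-431, Mul(Pow(25, -1), Add(114, Mul(21, 25)))), Rational(1, 2)) = Pow(Add(-431, Mul(Rational(1, 25), Add(114, 525))), Rational(1, 2)) = Pow(Add(-431, Mul(Rational(1, 25), 639)), Rational(1, 2)) = Pow(Add(-431, Rational(639, 25)), Rational(1, 2)) = Pow(Rational(-10136, 25), Rational(1, 2)) = Mul(Rational(2, 5), I, Pow(2534, Rational(1, 2))) ≈ Mul(20.136, I))
Mul(-1, F) = Mul(-1, Mul(Rational(2, 5), I, Pow(2534, Rational(1, 2)))) = Mul(Rational(-2, 5), I, Pow(2534, Rational(1, 2)))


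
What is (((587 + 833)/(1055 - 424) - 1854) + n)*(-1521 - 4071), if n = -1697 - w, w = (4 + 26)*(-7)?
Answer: 11780951592/631 ≈ 1.8670e+7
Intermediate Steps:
w = -210 (w = 30*(-7) = -210)
n = -1487 (n = -1697 - 1*(-210) = -1697 + 210 = -1487)
(((587 + 833)/(1055 - 424) - 1854) + n)*(-1521 - 4071) = (((587 + 833)/(1055 - 424) - 1854) - 1487)*(-1521 - 4071) = ((1420/631 - 1854) - 1487)*(-5592) = (-1168454/631 - 1487)*(-5592) = -2106751/631*(-5592) = 11780951592/631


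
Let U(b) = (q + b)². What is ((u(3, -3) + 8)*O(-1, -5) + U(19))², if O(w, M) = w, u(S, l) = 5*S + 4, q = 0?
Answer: 111556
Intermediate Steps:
u(S, l) = 4 + 5*S
U(b) = b² (U(b) = (0 + b)² = b²)
((u(3, -3) + 8)*O(-1, -5) + U(19))² = (((4 + 5*3) + 8)*(-1) + 19²)² = (((4 + 15) + 8)*(-1) + 361)² = ((19 + 8)*(-1) + 361)² = (27*(-1) + 361)² = (-27 + 361)² = 334² = 111556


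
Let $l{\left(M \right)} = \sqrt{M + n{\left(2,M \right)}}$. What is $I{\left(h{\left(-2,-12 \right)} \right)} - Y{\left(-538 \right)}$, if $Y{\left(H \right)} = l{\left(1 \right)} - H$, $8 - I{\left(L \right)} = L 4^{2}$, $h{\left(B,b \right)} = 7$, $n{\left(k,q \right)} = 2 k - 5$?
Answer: $-642$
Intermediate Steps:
$n{\left(k,q \right)} = -5 + 2 k$
$l{\left(M \right)} = \sqrt{-1 + M}$ ($l{\left(M \right)} = \sqrt{M + \left(-5 + 2 \cdot 2\right)} = \sqrt{M + \left(-5 + 4\right)} = \sqrt{M - 1} = \sqrt{-1 + M}$)
$I{\left(L \right)} = 8 - 16 L$ ($I{\left(L \right)} = 8 - L 4^{2} = 8 - L 16 = 8 - 16 L$)
$Y{\left(H \right)} = - H$ ($Y{\left(H \right)} = \sqrt{-1 + 1} - H = \sqrt{0} - H = 0 - H = - H$)
$I{\left(h{\left(-2,-12 \right)} \right)} - Y{\left(-538 \right)} = \left(8 - 112\right) - \left(-1\right) \left(-538\right) = \left(8 - 112\right) - 538 = -104 - 538 = -642$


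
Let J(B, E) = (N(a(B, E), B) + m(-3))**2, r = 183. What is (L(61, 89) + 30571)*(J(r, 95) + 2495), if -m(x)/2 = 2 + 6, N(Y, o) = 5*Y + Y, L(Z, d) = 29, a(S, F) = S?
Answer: 35900501400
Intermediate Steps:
N(Y, o) = 6*Y
m(x) = -16 (m(x) = -2*(2 + 6) = -2*8 = -16)
J(B, E) = (-16 + 6*B)**2 (J(B, E) = (6*B - 16)**2 = (-16 + 6*B)**2)
(L(61, 89) + 30571)*(J(r, 95) + 2495) = (29 + 30571)*(4*(-8 + 3*183)**2 + 2495) = 30600*(4*(-8 + 549)**2 + 2495) = 30600*(4*541**2 + 2495) = 30600*(4*292681 + 2495) = 30600*(1170724 + 2495) = 30600*1173219 = 35900501400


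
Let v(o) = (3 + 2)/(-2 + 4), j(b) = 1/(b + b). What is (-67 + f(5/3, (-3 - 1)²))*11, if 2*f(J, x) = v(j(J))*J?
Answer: -8569/12 ≈ -714.08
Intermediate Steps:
j(b) = 1/(2*b)
v(o) = 5/2
f(J, x) = 5*J/4 (f(J, x) = (5*J/2)/2 = 5*J/4)
(-67 + f(5/3, (-3 - 1)²))*11 = (-67 + 5*(5/3)/4)*11 = (-67 + 5*(5*(⅓))/4)*11 = (-67 + (5/4)*(5/3))*11 = (-67 + 25/12)*11 = -779/12*11 = -8569/12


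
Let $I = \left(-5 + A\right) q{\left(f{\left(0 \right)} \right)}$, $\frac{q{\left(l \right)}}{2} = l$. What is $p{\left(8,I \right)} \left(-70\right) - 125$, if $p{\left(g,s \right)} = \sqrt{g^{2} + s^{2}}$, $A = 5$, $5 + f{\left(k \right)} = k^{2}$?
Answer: $-685$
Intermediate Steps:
$f{\left(k \right)} = -5 + k^{2}$
$q{\left(l \right)} = 2 l$
$I = 0$ ($I = \left(-5 + 5\right) 2 \left(-5 + 0^{2}\right) = 0 \cdot 2 \left(-5 + 0\right) = 0 \cdot 2 \left(-5\right) = 0 \left(-10\right) = 0$)
$p{\left(8,I \right)} \left(-70\right) - 125 = \sqrt{8^{2} + 0^{2}} \left(-70\right) - 125 = \sqrt{64 + 0} \left(-70\right) - 125 = \sqrt{64} \left(-70\right) - 125 = 8 \left(-70\right) - 125 = -560 - 125 = -685$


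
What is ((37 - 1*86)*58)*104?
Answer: -295568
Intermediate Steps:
((37 - 1*86)*58)*104 = ((37 - 86)*58)*104 = -49*58*104 = -2842*104 = -295568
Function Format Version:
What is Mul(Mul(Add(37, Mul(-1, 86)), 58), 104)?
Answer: -295568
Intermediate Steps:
Mul(Mul(Add(37, Mul(-1, 86)), 58), 104) = Mul(Mul(Add(37, -86), 58), 104) = Mul(Mul(-49, 58), 104) = Mul(-2842, 104) = -295568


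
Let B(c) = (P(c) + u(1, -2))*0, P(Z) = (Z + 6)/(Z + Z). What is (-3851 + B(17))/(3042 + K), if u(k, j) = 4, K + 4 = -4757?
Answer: 3851/1719 ≈ 2.2403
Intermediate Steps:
K = -4761 (K = -4 - 4757 = -4761)
P(Z) = (6 + Z)/(2*Z) (P(Z) = (6 + Z)/((2*Z)) = (6 + Z)*(1/(2*Z)) = (6 + Z)/(2*Z))
B(c) = 0 (B(c) = ((6 + c)/(2*c) + 4)*0 = (4 + (6 + c)/(2*c))*0 = 0)
(-3851 + B(17))/(3042 + K) = (-3851 + 0)/(3042 - 4761) = -3851/(-1719) = -3851*(-1/1719) = 3851/1719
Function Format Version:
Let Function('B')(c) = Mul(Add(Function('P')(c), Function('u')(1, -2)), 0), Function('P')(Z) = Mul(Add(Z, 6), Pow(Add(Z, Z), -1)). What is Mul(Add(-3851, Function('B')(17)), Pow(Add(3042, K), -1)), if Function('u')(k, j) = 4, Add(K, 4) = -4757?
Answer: Rational(3851, 1719) ≈ 2.2403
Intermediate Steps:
K = -4761 (K = Add(-4, -4757) = -4761)
Function('P')(Z) = Mul(Rational(1, 2), Pow(Z, -1), Add(6, Z)) (Function('P')(Z) = Mul(Add(6, Z), Pow(Mul(2, Z), -1)) = Mul(Add(6, Z), Mul(Rational(1, 2), Pow(Z, -1))) = Mul(Rational(1, 2), Pow(Z, -1), Add(6, Z)))
Function('B')(c) = 0 (Function('B')(c) = Mul(Add(Mul(Rational(1, 2), Pow(c, -1), Add(6, c)), 4), 0) = Mul(Add(4, Mul(Rational(1, 2), Pow(c, -1), Add(6, c))), 0) = 0)
Mul(Add(-3851, Function('B')(17)), Pow(Add(3042, K), -1)) = Mul(Add(-3851, 0), Pow(Add(3042, -4761), -1)) = Mul(-3851, Pow(-1719, -1)) = Mul(-3851, Rational(-1, 1719)) = Rational(3851, 1719)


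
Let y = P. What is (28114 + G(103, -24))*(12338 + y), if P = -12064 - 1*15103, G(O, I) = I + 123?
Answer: -418370577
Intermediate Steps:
G(O, I) = 123 + I
P = -27167 (P = -12064 - 15103 = -27167)
y = -27167
(28114 + G(103, -24))*(12338 + y) = (28114 + (123 - 24))*(12338 - 27167) = (28114 + 99)*(-14829) = 28213*(-14829) = -418370577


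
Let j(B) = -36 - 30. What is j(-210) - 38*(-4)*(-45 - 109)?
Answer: -23474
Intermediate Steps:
j(B) = -66
j(-210) - 38*(-4)*(-45 - 109) = -66 - 38*(-4)*(-45 - 109) = -66 - (-152)*(-154) = -66 - 1*23408 = -66 - 23408 = -23474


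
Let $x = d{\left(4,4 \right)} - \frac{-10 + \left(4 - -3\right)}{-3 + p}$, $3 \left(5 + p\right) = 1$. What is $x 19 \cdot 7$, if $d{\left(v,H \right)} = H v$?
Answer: $\frac{47747}{23} \approx 2076.0$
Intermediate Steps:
$p = - \frac{14}{3}$ ($p = -5 + \frac{1}{3} \cdot 1 = -5 + \frac{1}{3} = - \frac{14}{3} \approx -4.6667$)
$x = \frac{359}{23}$ ($x = 4 \cdot 4 - \frac{-10 + \left(4 - -3\right)}{-3 - \frac{14}{3}} = 16 - \frac{-10 + \left(4 + 3\right)}{- \frac{23}{3}} = 16 - \left(-10 + 7\right) \left(- \frac{3}{23}\right) = 16 - \left(-3\right) \left(- \frac{3}{23}\right) = 16 - \frac{9}{23} = \frac{359}{23} \approx 15.609$)
$x 19 \cdot 7 = \frac{359}{23} \cdot 19 \cdot 7 = \frac{6821}{23} \cdot 7 = \frac{47747}{23}$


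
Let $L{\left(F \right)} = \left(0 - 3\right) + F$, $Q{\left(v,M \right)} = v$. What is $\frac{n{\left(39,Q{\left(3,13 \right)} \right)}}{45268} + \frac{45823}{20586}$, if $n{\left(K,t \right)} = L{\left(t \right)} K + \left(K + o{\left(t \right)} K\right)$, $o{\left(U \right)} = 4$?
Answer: $\frac{1039164917}{465943524} \approx 2.2302$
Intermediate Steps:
$L{\left(F \right)} = -3 + F$
$n{\left(K,t \right)} = 5 K + K \left(-3 + t\right)$ ($n{\left(K,t \right)} = \left(-3 + t\right) K + \left(K + 4 K\right) = K \left(-3 + t\right) + 5 K = 5 K + K \left(-3 + t\right)$)
$\frac{n{\left(39,Q{\left(3,13 \right)} \right)}}{45268} + \frac{45823}{20586} = \frac{39 \left(2 + 3\right)}{45268} + \frac{45823}{20586} = 39 \cdot 5 \cdot \frac{1}{45268} + 45823 \cdot \frac{1}{20586} = 195 \cdot \frac{1}{45268} + \frac{45823}{20586} = \frac{195}{45268} + \frac{45823}{20586} = \frac{1039164917}{465943524}$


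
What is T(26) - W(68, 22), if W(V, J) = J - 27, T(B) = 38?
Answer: 43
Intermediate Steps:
W(V, J) = -27 + J
T(26) - W(68, 22) = 38 - (-27 + 22) = 38 - 1*(-5) = 38 + 5 = 43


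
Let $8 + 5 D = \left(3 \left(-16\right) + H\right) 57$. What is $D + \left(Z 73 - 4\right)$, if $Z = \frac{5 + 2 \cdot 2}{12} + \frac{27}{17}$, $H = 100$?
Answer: $\frac{257683}{340} \approx 757.89$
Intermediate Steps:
$D = \frac{2956}{5}$ ($D = - \frac{8}{5} + \frac{\left(3 \left(-16\right) + 100\right) 57}{5} = - \frac{8}{5} + \frac{\left(-48 + 100\right) 57}{5} = - \frac{8}{5} + \frac{52 \cdot 57}{5} = - \frac{8}{5} + \frac{1}{5} \cdot 2964 = - \frac{8}{5} + \frac{2964}{5} = \frac{2956}{5} \approx 591.2$)
$Z = \frac{159}{68}$ ($Z = \left(5 + 4\right) \frac{1}{12} + 27 \cdot \frac{1}{17} = 9 \cdot \frac{1}{12} + \frac{27}{17} = \frac{3}{4} + \frac{27}{17} = \frac{159}{68} \approx 2.3382$)
$D + \left(Z 73 - 4\right) = \frac{2956}{5} + \left(\frac{159}{68} \cdot 73 - 4\right) = \frac{2956}{5} + \left(\frac{11607}{68} - 4\right) = \frac{2956}{5} + \frac{11335}{68} = \frac{257683}{340}$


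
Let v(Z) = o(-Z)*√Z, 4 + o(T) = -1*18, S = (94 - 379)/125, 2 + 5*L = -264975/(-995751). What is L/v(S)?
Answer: -52319*I*√57/37838538 ≈ -0.010439*I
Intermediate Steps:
L = -575509/1659585 (L = -⅖ + (-264975/(-995751))/5 = -⅖ + (-264975*(-1/995751))/5 = -⅖ + (⅕)*(88325/331917) = -⅖ + 17665/331917 = -575509/1659585 ≈ -0.34678)
S = -57/25 (S = -285*1/125 = -57/25 ≈ -2.2800)
o(T) = -22 (o(T) = -4 - 1*18 = -4 - 18 = -22)
v(Z) = -22*√Z
L/v(S) = -575509*5*I*√57/1254/1659585 = -52319*I*√57/37838538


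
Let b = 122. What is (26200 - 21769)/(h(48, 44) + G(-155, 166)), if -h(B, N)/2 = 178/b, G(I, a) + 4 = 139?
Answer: 38613/1151 ≈ 33.547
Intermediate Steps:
G(I, a) = 135 (G(I, a) = -4 + 139 = 135)
h(B, N) = -178/61 (h(B, N) = -356/122 = -2*89/61 = -178/61)
(26200 - 21769)/(h(48, 44) + G(-155, 166)) = (26200 - 21769)/(-178/61 + 135) = 4431/(8057/61) = 4431*(61/8057) = 38613/1151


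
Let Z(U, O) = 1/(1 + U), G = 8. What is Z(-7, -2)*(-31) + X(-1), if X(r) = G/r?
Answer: -17/6 ≈ -2.8333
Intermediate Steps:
X(r) = 8/r
Z(-7, -2)*(-31) + X(-1) = -31/(1 - 7) + 8/(-1) = -31/(-6) + 8*(-1) = -⅙*(-31) - 8 = 31/6 - 8 = -17/6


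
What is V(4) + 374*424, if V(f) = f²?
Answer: 158592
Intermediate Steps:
V(4) + 374*424 = 4² + 374*424 = 16 + 158576 = 158592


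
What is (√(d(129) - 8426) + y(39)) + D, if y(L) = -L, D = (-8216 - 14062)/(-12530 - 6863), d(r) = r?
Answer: -734049/19393 + I*√8297 ≈ -37.851 + 91.088*I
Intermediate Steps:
D = 22278/19393 (D = -22278/(-19393) = -22278*(-1/19393) = 22278/19393 ≈ 1.1488)
(√(d(129) - 8426) + y(39)) + D = (√(129 - 8426) - 1*39) + 22278/19393 = (√(-8297) - 39) + 22278/19393 = (I*√8297 - 39) + 22278/19393 = (-39 + I*√8297) + 22278/19393 = -734049/19393 + I*√8297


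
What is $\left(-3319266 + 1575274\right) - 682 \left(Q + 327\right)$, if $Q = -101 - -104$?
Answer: $-1969052$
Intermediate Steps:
$Q = 3$ ($Q = -101 + 104 = 3$)
$\left(-3319266 + 1575274\right) - 682 \left(Q + 327\right) = \left(-3319266 + 1575274\right) - 682 \left(3 + 327\right) = -1743992 - 225060 = -1969052$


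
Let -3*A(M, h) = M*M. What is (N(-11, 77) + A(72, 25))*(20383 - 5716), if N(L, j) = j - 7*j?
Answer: -32120730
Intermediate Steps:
N(L, j) = -6*j
A(M, h) = -M²/3 (A(M, h) = -M*M/3 = -M²/3)
(N(-11, 77) + A(72, 25))*(20383 - 5716) = (-6*77 - ⅓*72²)*(20383 - 5716) = (-462 - ⅓*5184)*14667 = (-462 - 1728)*14667 = -2190*14667 = -32120730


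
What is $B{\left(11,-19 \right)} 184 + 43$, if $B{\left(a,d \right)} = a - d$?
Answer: $5563$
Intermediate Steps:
$B{\left(11,-19 \right)} 184 + 43 = \left(11 - -19\right) 184 + 43 = \left(11 + 19\right) 184 + 43 = 30 \cdot 184 + 43 = 5520 + 43 = 5563$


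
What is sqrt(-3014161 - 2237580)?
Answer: I*sqrt(5251741) ≈ 2291.7*I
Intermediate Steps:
sqrt(-3014161 - 2237580) = sqrt(-5251741) = I*sqrt(5251741)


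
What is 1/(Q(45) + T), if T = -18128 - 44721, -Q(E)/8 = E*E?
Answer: -1/79049 ≈ -1.2650e-5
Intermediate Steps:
Q(E) = -8*E² (Q(E) = -8*E*E = -8*E²)
T = -62849
1/(Q(45) + T) = 1/(-8*45² - 62849) = 1/(-8*2025 - 62849) = 1/(-16200 - 62849) = 1/(-79049) = -1/79049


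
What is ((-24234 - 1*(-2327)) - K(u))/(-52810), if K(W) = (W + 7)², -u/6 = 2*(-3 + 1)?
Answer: 11434/26405 ≈ 0.43302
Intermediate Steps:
u = 24 (u = -12*(-3 + 1) = -12*(-2) = -6*(-4) = 24)
K(W) = (7 + W)²
((-24234 - 1*(-2327)) - K(u))/(-52810) = ((-24234 - 1*(-2327)) - (7 + 24)²)/(-52810) = ((-24234 + 2327) - 1*31²)*(-1/52810) = (-21907 - 1*961)*(-1/52810) = (-21907 - 961)*(-1/52810) = -22868*(-1/52810) = 11434/26405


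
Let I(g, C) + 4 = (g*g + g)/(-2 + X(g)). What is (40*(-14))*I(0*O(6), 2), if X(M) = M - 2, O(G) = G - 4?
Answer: 2240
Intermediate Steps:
O(G) = -4 + G
X(M) = -2 + M
I(g, C) = -4 + (g + g**2)/(-4 + g) (I(g, C) = -4 + (g*g + g)/(-2 + (-2 + g)) = -4 + (g**2 + g)/(-4 + g) = -4 + (g + g**2)/(-4 + g))
(40*(-14))*I(0*O(6), 2) = (40*(-14))*((16 + (0*(-4 + 6))**2 - 0*(-4 + 6))/(-4 + 0*(-4 + 6))) = -560*(16 + (0*2)**2 - 0*2)/(-4 + 0*2) = -560*(16 + 0**2 - 3*0)/(-4 + 0) = -560*(16 + 0 + 0)/(-4) = -(-140)*16 = -560*(-4) = 2240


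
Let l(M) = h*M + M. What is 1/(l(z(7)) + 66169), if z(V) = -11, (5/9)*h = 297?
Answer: 5/301387 ≈ 1.6590e-5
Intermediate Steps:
h = 2673/5 (h = (9/5)*297 = 2673/5 ≈ 534.60)
l(M) = 2678*M/5 (l(M) = 2673*M/5 + M = 2678*M/5)
1/(l(z(7)) + 66169) = 1/((2678/5)*(-11) + 66169) = 1/(-29458/5 + 66169) = 1/(301387/5) = 5/301387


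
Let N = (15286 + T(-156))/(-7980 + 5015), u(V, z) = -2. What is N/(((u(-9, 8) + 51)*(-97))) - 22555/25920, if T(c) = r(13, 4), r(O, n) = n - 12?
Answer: -63492720443/73056271680 ≈ -0.86909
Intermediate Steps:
r(O, n) = -12 + n
T(c) = -8 (T(c) = -12 + 4 = -8)
N = -15278/2965 (N = (15286 - 8)/(-7980 + 5015) = 15278/(-2965) = 15278*(-1/2965) = -15278/2965 ≈ -5.1528)
N/(((u(-9, 8) + 51)*(-97))) - 22555/25920 = -15278*(-1/(97*(-2 + 51)))/2965 - 22555/25920 = -15278/(2965*(49*(-97))) - 22555*1/25920 = -15278/2965/(-4753) - 4511/5184 = -15278/2965*(-1/4753) - 4511/5184 = 15278/14092645 - 4511/5184 = -63492720443/73056271680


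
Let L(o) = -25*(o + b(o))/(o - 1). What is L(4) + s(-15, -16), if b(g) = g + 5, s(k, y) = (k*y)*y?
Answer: -11845/3 ≈ -3948.3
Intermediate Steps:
s(k, y) = k*y²
b(g) = 5 + g
L(o) = -25*(5 + 2*o)/(-1 + o) (L(o) = -25*(o + (5 + o))/(o - 1) = -25*(5 + 2*o)/(-1 + o))
L(4) + s(-15, -16) = 25*(-5 - 2*4)/(-1 + 4) - 15*(-16)² = 25*(-5 - 8)/3 - 15*256 = 25*(⅓)*(-13) - 3840 = -325/3 - 3840 = -11845/3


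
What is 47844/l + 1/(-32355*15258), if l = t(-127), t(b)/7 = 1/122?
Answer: 2881551110307113/3455708130 ≈ 8.3385e+5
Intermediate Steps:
t(b) = 7/122
l = 7/122 ≈ 0.057377
47844/l + 1/(-32355*15258) = 47844/(7/122) + 1/(-32355*15258) = 47844*(122/7) - 1/32355*1/15258 = 5836968/7 - 1/493672590 = 2881551110307113/3455708130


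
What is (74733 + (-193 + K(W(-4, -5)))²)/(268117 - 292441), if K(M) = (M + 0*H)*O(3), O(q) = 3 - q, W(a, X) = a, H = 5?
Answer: -55991/12162 ≈ -4.6038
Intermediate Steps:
K(M) = 0 (K(M) = (M + 0*5)*(3 - 1*3) = (M + 0)*(3 - 3) = M*0 = 0)
(74733 + (-193 + K(W(-4, -5)))²)/(268117 - 292441) = (74733 + (-193 + 0)²)/(268117 - 292441) = (74733 + (-193)²)/(-24324) = (74733 + 37249)*(-1/24324) = 111982*(-1/24324) = -55991/12162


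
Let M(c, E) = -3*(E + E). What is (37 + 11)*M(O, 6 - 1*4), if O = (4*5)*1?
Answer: -576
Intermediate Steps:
O = 20 (O = 20*1 = 20)
M(c, E) = -6*E
(37 + 11)*M(O, 6 - 1*4) = (37 + 11)*(-6*(6 - 1*4)) = 48*(-6*(6 - 4)) = 48*(-6*2) = 48*(-12) = -576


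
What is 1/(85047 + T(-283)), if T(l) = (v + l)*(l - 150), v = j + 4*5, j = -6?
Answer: 1/201524 ≈ 4.9622e-6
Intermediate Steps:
v = 14 (v = -6 + 4*5 = -6 + 20 = 14)
T(l) = (-150 + l)*(14 + l) (T(l) = (14 + l)*(l - 150) = (14 + l)*(-150 + l) = (-150 + l)*(14 + l))
1/(85047 + T(-283)) = 1/(85047 + (-2100 + (-283)**2 - 136*(-283))) = 1/(85047 + (-2100 + 80089 + 38488)) = 1/(85047 + 116477) = 1/201524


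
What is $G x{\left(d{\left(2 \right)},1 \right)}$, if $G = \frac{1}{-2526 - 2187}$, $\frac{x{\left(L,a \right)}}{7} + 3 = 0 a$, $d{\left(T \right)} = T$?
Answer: $\frac{7}{1571} \approx 0.0044558$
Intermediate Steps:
$x{\left(L,a \right)} = -21$ ($x{\left(L,a \right)} = -21 + 7 \cdot 0 a = -21 + 7 \cdot 0 = -21 + 0 = -21$)
$G = - \frac{1}{4713}$ ($G = \frac{1}{-4713} = - \frac{1}{4713} \approx -0.00021218$)
$G x{\left(d{\left(2 \right)},1 \right)} = \left(- \frac{1}{4713}\right) \left(-21\right) = \frac{7}{1571}$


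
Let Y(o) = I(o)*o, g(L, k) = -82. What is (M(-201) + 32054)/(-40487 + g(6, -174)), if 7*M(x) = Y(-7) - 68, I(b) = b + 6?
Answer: -224317/283983 ≈ -0.78990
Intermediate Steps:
I(b) = 6 + b
Y(o) = o*(6 + o) (Y(o) = (6 + o)*o = o*(6 + o))
M(x) = -61/7 (M(x) = (-7*(6 - 7) - 68)/7 = (-7*(-1) - 68)/7 = (7 - 68)/7 = (⅐)*(-61) = -61/7)
(M(-201) + 32054)/(-40487 + g(6, -174)) = (-61/7 + 32054)/(-40487 - 82) = (224317/7)/(-40569) = (224317/7)*(-1/40569) = -224317/283983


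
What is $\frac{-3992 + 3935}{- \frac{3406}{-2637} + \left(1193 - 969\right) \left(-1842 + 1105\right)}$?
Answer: $\frac{150309}{435333650} \approx 0.00034527$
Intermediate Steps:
$\frac{-3992 + 3935}{- \frac{3406}{-2637} + \left(1193 - 969\right) \left(-1842 + 1105\right)} = - \frac{57}{\left(-3406\right) \left(- \frac{1}{2637}\right) + 224 \left(-737\right)} = - \frac{57}{\frac{3406}{2637} - 165088} = - \frac{57}{- \frac{435333650}{2637}} = \left(-57\right) \left(- \frac{2637}{435333650}\right) = \frac{150309}{435333650}$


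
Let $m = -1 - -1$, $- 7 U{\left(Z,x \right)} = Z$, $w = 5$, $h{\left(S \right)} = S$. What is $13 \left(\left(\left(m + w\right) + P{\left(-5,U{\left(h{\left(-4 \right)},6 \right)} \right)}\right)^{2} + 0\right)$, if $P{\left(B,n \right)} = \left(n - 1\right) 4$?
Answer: $\frac{6877}{49} \approx 140.35$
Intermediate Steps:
$U{\left(Z,x \right)} = - \frac{Z}{7}$
$P{\left(B,n \right)} = -4 + 4 n$ ($P{\left(B,n \right)} = \left(-1 + n\right) 4 = -4 + 4 n$)
$m = 0$ ($m = -1 + 1 = 0$)
$13 \left(\left(\left(m + w\right) + P{\left(-5,U{\left(h{\left(-4 \right)},6 \right)} \right)}\right)^{2} + 0\right) = 13 \left(\left(\left(0 + 5\right) - \left(4 - 4 \left(\left(- \frac{1}{7}\right) \left(-4\right)\right)\right)\right)^{2} + 0\right) = 13 \left(\left(5 + \left(-4 + 4 \cdot \frac{4}{7}\right)\right)^{2} + 0\right) = 13 \left(\left(5 + \left(-4 + \frac{16}{7}\right)\right)^{2} + 0\right) = 13 \left(\left(5 - \frac{12}{7}\right)^{2} + 0\right) = 13 \left(\left(\frac{23}{7}\right)^{2} + 0\right) = 13 \left(\frac{529}{49} + 0\right) = 13 \cdot \frac{529}{49} = \frac{6877}{49}$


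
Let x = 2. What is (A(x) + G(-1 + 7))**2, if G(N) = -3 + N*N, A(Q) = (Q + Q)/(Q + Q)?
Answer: 1156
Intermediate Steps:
A(Q) = 1 (A(Q) = (2*Q)/((2*Q)) = (2*Q)*(1/(2*Q)) = 1)
G(N) = -3 + N**2
(A(x) + G(-1 + 7))**2 = (1 + (-3 + (-1 + 7)**2))**2 = (1 + (-3 + 6**2))**2 = (1 + (-3 + 36))**2 = (1 + 33)**2 = 34**2 = 1156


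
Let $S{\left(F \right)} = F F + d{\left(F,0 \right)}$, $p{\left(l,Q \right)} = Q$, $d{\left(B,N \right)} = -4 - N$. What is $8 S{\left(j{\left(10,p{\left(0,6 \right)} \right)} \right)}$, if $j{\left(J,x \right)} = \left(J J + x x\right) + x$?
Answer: $161280$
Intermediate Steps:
$j{\left(J,x \right)} = x + J^{2} + x^{2}$ ($j{\left(J,x \right)} = \left(J^{2} + x^{2}\right) + x = x + J^{2} + x^{2}$)
$S{\left(F \right)} = -4 + F^{2}$ ($S{\left(F \right)} = F F - 4 = F^{2} + \left(-4 + 0\right) = F^{2} - 4 = -4 + F^{2}$)
$8 S{\left(j{\left(10,p{\left(0,6 \right)} \right)} \right)} = 8 \left(-4 + \left(6 + 10^{2} + 6^{2}\right)^{2}\right) = 8 \left(-4 + \left(6 + 100 + 36\right)^{2}\right) = 8 \left(-4 + 142^{2}\right) = 8 \left(-4 + 20164\right) = 8 \cdot 20160 = 161280$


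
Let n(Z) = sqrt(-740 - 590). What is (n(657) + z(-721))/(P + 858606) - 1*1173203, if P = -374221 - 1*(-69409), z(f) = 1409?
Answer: -649712780773/553794 + I*sqrt(1330)/553794 ≈ -1.1732e+6 + 6.5853e-5*I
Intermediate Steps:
n(Z) = I*sqrt(1330) (n(Z) = sqrt(-1330) = I*sqrt(1330))
P = -304812 (P = -374221 + 69409 = -304812)
(n(657) + z(-721))/(P + 858606) - 1*1173203 = (I*sqrt(1330) + 1409)/(-304812 + 858606) - 1*1173203 = (1409 + I*sqrt(1330))/553794 - 1173203 = (1409 + I*sqrt(1330))*(1/553794) - 1173203 = (1409/553794 + I*sqrt(1330)/553794) - 1173203 = -649712780773/553794 + I*sqrt(1330)/553794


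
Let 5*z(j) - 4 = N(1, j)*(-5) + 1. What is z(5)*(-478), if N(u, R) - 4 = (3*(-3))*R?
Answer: -20076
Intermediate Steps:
N(u, R) = 4 - 9*R (N(u, R) = 4 + (3*(-3))*R = 4 - 9*R)
z(j) = -3 + 9*j (z(j) = 4/5 + ((4 - 9*j)*(-5) + 1)/5 = 4/5 + ((-20 + 45*j) + 1)/5 = 4/5 + (-19 + 45*j)/5 = 4/5 + (-19/5 + 9*j) = -3 + 9*j)
z(5)*(-478) = (-3 + 9*5)*(-478) = (-3 + 45)*(-478) = 42*(-478) = -20076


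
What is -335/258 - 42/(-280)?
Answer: -2963/2580 ≈ -1.1484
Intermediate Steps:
-335/258 - 42/(-280) = -335*1/258 - 42*(-1/280) = -335/258 + 3/20 = -2963/2580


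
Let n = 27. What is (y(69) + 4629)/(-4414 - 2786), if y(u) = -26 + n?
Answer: -463/720 ≈ -0.64306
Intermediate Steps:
y(u) = 1 (y(u) = -26 + 27 = 1)
(y(69) + 4629)/(-4414 - 2786) = (1 + 4629)/(-4414 - 2786) = 4630/(-7200) = 4630*(-1/7200) = -463/720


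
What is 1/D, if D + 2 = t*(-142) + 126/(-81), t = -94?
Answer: 9/120100 ≈ 7.4938e-5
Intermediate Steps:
D = 120100/9 (D = -2 + (-94*(-142) + 126/(-81)) = -2 + (13348 + 126*(-1/81)) = -2 + (13348 - 14/9) = -2 + 120118/9 = 120100/9 ≈ 13344.)
1/D = 1/(120100/9) = 9/120100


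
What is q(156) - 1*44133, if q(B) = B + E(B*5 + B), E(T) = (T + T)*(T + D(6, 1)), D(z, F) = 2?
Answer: 1711959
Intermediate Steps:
E(T) = 2*T*(2 + T) (E(T) = (T + T)*(T + 2) = (2*T)*(2 + T) = 2*T*(2 + T))
q(B) = B + 12*B*(2 + 6*B) (q(B) = B + 2*(B*5 + B)*(2 + (B*5 + B)) = B + 2*(5*B + B)*(2 + (5*B + B)) = B + 2*(6*B)*(2 + 6*B) = B + 12*B*(2 + 6*B))
q(156) - 1*44133 = 156*(25 + 72*156) - 1*44133 = 156*(25 + 11232) - 44133 = 156*11257 - 44133 = 1756092 - 44133 = 1711959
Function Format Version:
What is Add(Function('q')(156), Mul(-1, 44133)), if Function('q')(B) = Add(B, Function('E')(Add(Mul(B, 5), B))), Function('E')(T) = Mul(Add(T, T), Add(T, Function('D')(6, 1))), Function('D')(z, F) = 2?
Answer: 1711959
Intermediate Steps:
Function('E')(T) = Mul(2, T, Add(2, T)) (Function('E')(T) = Mul(Add(T, T), Add(T, 2)) = Mul(Mul(2, T), Add(2, T)) = Mul(2, T, Add(2, T)))
Function('q')(B) = Add(B, Mul(12, B, Add(2, Mul(6, B)))) (Function('q')(B) = Add(B, Mul(2, Add(Mul(B, 5), B), Add(2, Add(Mul(B, 5), B)))) = Add(B, Mul(2, Add(Mul(5, B), B), Add(2, Add(Mul(5, B), B)))) = Add(B, Mul(2, Mul(6, B), Add(2, Mul(6, B)))) = Add(B, Mul(12, B, Add(2, Mul(6, B)))))
Add(Function('q')(156), Mul(-1, 44133)) = Add(Mul(156, Add(25, Mul(72, 156))), Mul(-1, 44133)) = Add(Mul(156, Add(25, 11232)), -44133) = Add(Mul(156, 11257), -44133) = Add(1756092, -44133) = 1711959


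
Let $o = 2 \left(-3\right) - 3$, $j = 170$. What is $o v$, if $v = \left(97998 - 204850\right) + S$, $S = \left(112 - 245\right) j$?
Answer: $1165158$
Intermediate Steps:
$S = -22610$ ($S = \left(112 - 245\right) 170 = \left(-133\right) 170 = -22610$)
$o = -9$ ($o = -6 - 3 = -9$)
$v = -129462$ ($v = \left(97998 - 204850\right) - 22610 = -106852 - 22610 = -129462$)
$o v = \left(-9\right) \left(-129462\right) = 1165158$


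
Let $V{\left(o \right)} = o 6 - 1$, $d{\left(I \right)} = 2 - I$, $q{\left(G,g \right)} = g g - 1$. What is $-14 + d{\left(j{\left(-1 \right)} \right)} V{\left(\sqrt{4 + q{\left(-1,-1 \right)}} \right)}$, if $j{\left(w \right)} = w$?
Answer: $19$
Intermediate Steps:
$q{\left(G,g \right)} = -1 + g^{2}$ ($q{\left(G,g \right)} = g^{2} - 1 = -1 + g^{2}$)
$V{\left(o \right)} = -1 + 6 o$ ($V{\left(o \right)} = 6 o - 1 = -1 + 6 o$)
$-14 + d{\left(j{\left(-1 \right)} \right)} V{\left(\sqrt{4 + q{\left(-1,-1 \right)}} \right)} = -14 + \left(2 - -1\right) \left(-1 + 6 \sqrt{4 - \left(1 - \left(-1\right)^{2}\right)}\right) = -14 + \left(2 + 1\right) \left(-1 + 6 \sqrt{4 + \left(-1 + 1\right)}\right) = -14 + 3 \left(-1 + 6 \sqrt{4 + 0}\right) = -14 + 3 \left(-1 + 6 \sqrt{4}\right) = -14 + 3 \left(-1 + 6 \cdot 2\right) = -14 + 3 \left(-1 + 12\right) = -14 + 3 \cdot 11 = -14 + 33 = 19$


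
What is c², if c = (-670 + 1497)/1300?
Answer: 683929/1690000 ≈ 0.40469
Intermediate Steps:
c = 827/1300 (c = 827*(1/1300) = 827/1300 ≈ 0.63615)
c² = (827/1300)² = 683929/1690000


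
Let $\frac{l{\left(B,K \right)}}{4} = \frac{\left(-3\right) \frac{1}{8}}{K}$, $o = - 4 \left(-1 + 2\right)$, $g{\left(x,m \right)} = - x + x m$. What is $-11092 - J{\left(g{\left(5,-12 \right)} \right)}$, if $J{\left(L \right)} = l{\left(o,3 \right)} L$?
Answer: $- \frac{22249}{2} \approx -11125.0$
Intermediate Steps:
$g{\left(x,m \right)} = - x + m x$
$o = -4$ ($o = \left(-4\right) 1 = -4$)
$l{\left(B,K \right)} = - \frac{3}{2 K}$ ($l{\left(B,K \right)} = 4 \frac{\left(-3\right) \frac{1}{8}}{K} = 4 \left(- \frac{3}{8 K}\right) = - \frac{3}{2 K}$)
$J{\left(L \right)} = - \frac{L}{2}$ ($J{\left(L \right)} = - \frac{3}{2 \cdot 3} L = \left(- \frac{3}{2}\right) \frac{1}{3} L = - \frac{L}{2}$)
$-11092 - J{\left(g{\left(5,-12 \right)} \right)} = -11092 - - \frac{5 \left(-1 - 12\right)}{2} = -11092 - - \frac{5 \left(-13\right)}{2} = -11092 - \left(- \frac{1}{2}\right) \left(-65\right) = -11092 - \frac{65}{2} = - \frac{22249}{2}$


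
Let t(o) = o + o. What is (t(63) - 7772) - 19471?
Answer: -27117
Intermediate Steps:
t(o) = 2*o
(t(63) - 7772) - 19471 = (2*63 - 7772) - 19471 = (126 - 7772) - 19471 = -7646 - 19471 = -27117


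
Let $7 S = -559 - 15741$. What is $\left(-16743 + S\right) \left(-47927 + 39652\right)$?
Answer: $\frac{1104720775}{7} \approx 1.5782 \cdot 10^{8}$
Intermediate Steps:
$S = - \frac{16300}{7}$ ($S = \frac{-559 - 15741}{7} = \frac{1}{7} \left(-16300\right) = - \frac{16300}{7} \approx -2328.6$)
$\left(-16743 + S\right) \left(-47927 + 39652\right) = \left(-16743 - \frac{16300}{7}\right) \left(-47927 + 39652\right) = \left(- \frac{133501}{7}\right) \left(-8275\right) = \frac{1104720775}{7}$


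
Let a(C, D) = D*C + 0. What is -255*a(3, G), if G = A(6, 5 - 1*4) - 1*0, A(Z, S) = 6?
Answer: -4590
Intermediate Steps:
G = 6 (G = 6 - 1*0 = 6 + 0 = 6)
a(C, D) = C*D (a(C, D) = C*D + 0 = C*D)
-255*a(3, G) = -765*6 = -255*18 = -4590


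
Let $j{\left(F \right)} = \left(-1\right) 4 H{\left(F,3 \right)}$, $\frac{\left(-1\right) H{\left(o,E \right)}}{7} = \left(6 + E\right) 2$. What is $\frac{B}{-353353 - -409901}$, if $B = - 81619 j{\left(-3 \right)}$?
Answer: $- \frac{10283994}{14137} \approx -727.45$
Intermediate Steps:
$H{\left(o,E \right)} = -84 - 14 E$ ($H{\left(o,E \right)} = - 7 \left(6 + E\right) 2 = - 7 \left(12 + 2 E\right) = -84 - 14 E$)
$j{\left(F \right)} = 504$ ($j{\left(F \right)} = \left(-1\right) 4 \left(-84 - 42\right) = - 4 \left(-84 - 42\right) = \left(-4\right) \left(-126\right) = 504$)
$B = -41135976$ ($B = \left(-81619\right) 504 = -41135976$)
$\frac{B}{-353353 - -409901} = - \frac{41135976}{-353353 - -409901} = - \frac{41135976}{-353353 + 409901} = - \frac{41135976}{56548} = \left(-41135976\right) \frac{1}{56548} = - \frac{10283994}{14137}$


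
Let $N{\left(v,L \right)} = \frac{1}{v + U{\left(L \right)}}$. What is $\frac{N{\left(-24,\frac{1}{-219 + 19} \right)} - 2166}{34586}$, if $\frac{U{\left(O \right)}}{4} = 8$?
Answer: $- \frac{17327}{276688} \approx -0.062623$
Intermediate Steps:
$U{\left(O \right)} = 32$ ($U{\left(O \right)} = 4 \cdot 8 = 32$)
$N{\left(v,L \right)} = \frac{1}{32 + v}$ ($N{\left(v,L \right)} = \frac{1}{v + 32} = \frac{1}{32 + v}$)
$\frac{N{\left(-24,\frac{1}{-219 + 19} \right)} - 2166}{34586} = \frac{\frac{1}{32 - 24} - 2166}{34586} = \left(\frac{1}{8} - 2166\right) \frac{1}{34586} = \left(- \frac{17327}{8}\right) \frac{1}{34586} = - \frac{17327}{276688}$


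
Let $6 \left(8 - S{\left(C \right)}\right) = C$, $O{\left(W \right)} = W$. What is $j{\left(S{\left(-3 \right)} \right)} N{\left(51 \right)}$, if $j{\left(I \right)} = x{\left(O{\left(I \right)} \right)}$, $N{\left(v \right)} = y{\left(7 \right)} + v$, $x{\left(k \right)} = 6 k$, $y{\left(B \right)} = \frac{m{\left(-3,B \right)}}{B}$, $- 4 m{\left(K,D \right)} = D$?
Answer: $\frac{10353}{4} \approx 2588.3$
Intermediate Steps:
$m{\left(K,D \right)} = - \frac{D}{4}$
$y{\left(B \right)} = - \frac{1}{4}$ ($y{\left(B \right)} = \frac{\left(- \frac{1}{4}\right) B}{B} = - \frac{1}{4}$)
$S{\left(C \right)} = 8 - \frac{C}{6}$
$N{\left(v \right)} = - \frac{1}{4} + v$
$j{\left(I \right)} = 6 I$
$j{\left(S{\left(-3 \right)} \right)} N{\left(51 \right)} = 6 \left(8 - - \frac{1}{2}\right) \left(- \frac{1}{4} + 51\right) = 6 \left(8 + \frac{1}{2}\right) \frac{203}{4} = 6 \cdot \frac{17}{2} \cdot \frac{203}{4} = 51 \cdot \frac{203}{4} = \frac{10353}{4}$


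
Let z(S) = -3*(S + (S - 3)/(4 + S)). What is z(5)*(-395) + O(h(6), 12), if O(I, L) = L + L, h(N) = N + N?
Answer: 18637/3 ≈ 6212.3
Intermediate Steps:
h(N) = 2*N
O(I, L) = 2*L
z(S) = -3*S - 3*(-3 + S)/(4 + S) (z(S) = -3*(S + (-3 + S)/(4 + S)) = -3*S - 3*(-3 + S)/(4 + S))
z(5)*(-395) + O(h(6), 12) = (3*(3 - 1*5**2 - 5*5)/(4 + 5))*(-395) + 2*12 = (3*(3 - 1*25 - 25)/9)*(-395) + 24 = (3*(1/9)*(3 - 25 - 25))*(-395) + 24 = (3*(1/9)*(-47))*(-395) + 24 = -47/3*(-395) + 24 = 18565/3 + 24 = 18637/3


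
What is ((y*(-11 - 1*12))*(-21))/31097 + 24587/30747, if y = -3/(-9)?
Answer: 769532206/956139459 ≈ 0.80483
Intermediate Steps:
y = 1/3 (y = -3*(-1/9) = 1/3 ≈ 0.33333)
((y*(-11 - 1*12))*(-21))/31097 + 24587/30747 = (((-11 - 1*12)/3)*(-21))/31097 + 24587/30747 = (((-11 - 12)/3)*(-21))*(1/31097) + 24587*(1/30747) = (((1/3)*(-23))*(-21))*(1/31097) + 24587/30747 = -23/3*(-21)*(1/31097) + 24587/30747 = 161*(1/31097) + 24587/30747 = 161/31097 + 24587/30747 = 769532206/956139459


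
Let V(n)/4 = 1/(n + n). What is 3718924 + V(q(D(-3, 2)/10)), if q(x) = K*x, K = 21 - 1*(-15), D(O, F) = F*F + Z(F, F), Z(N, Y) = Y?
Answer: 200821901/54 ≈ 3.7189e+6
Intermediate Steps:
D(O, F) = F + F² (D(O, F) = F*F + F = F² + F = F + F²)
K = 36 (K = 21 + 15 = 36)
q(x) = 36*x
V(n) = 2/n (V(n) = 4/(n + n) = 4/((2*n)) = 4*(1/(2*n)) = 2/n)
3718924 + V(q(D(-3, 2)/10)) = 3718924 + 2/((36*((2*(1 + 2))/10))) = 3718924 + 2/((36*((2*3)*(⅒)))) = 3718924 + 2/((36*(6*(⅒)))) = 3718924 + 2/((36*(⅗))) = 3718924 + 2/(108/5) = 3718924 + 2*(5/108) = 3718924 + 5/54 = 200821901/54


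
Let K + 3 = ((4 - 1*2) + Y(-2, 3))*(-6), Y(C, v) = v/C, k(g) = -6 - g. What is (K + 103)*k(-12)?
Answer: 582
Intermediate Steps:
K = -6 (K = -3 + ((4 - 1*2) + 3/(-2))*(-6) = -3 + ((4 - 2) + 3*(-1/2))*(-6) = -3 + (2 - 3/2)*(-6) = -3 + (1/2)*(-6) = -3 - 3 = -6)
(K + 103)*k(-12) = (-6 + 103)*(-6 - 1*(-12)) = 97*(-6 + 12) = 97*6 = 582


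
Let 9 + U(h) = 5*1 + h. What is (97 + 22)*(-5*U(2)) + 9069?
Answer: 10259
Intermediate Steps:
U(h) = -4 + h (U(h) = -9 + (5*1 + h) = -9 + (5 + h) = -4 + h)
(97 + 22)*(-5*U(2)) + 9069 = (97 + 22)*(-5*(-4 + 2)) + 9069 = 119*(-5*(-2)) + 9069 = 119*10 + 9069 = 1190 + 9069 = 10259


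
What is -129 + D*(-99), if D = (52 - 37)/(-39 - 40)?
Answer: -8706/79 ≈ -110.20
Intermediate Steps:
D = -15/79 (D = 15/(-79) = 15*(-1/79) = -15/79 ≈ -0.18987)
-129 + D*(-99) = -129 - 15/79*(-99) = -129 + 1485/79 = -8706/79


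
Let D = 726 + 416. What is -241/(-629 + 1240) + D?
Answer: 697521/611 ≈ 1141.6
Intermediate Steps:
D = 1142
-241/(-629 + 1240) + D = -241/(-629 + 1240) + 1142 = -241/611 + 1142 = 697521/611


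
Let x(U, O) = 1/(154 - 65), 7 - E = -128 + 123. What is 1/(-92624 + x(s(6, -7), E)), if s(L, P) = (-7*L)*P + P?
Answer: -89/8243535 ≈ -1.0796e-5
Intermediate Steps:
s(L, P) = P - 7*L*P (s(L, P) = -7*L*P + P = P - 7*L*P)
E = 12 (E = 7 - (-128 + 123) = 7 - 1*(-5) = 7 + 5 = 12)
x(U, O) = 1/89
1/(-92624 + x(s(6, -7), E)) = 1/(-92624 + 1/89) = 1/(-8243535/89) = -89/8243535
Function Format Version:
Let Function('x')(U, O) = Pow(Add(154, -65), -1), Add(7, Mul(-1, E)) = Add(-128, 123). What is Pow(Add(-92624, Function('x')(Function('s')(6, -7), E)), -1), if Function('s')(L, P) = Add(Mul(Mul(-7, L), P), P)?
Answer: Rational(-89, 8243535) ≈ -1.0796e-5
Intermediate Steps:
Function('s')(L, P) = Add(P, Mul(-7, L, P)) (Function('s')(L, P) = Add(Mul(-7, L, P), P) = Add(P, Mul(-7, L, P)))
E = 12 (E = Add(7, Mul(-1, Add(-128, 123))) = Add(7, Mul(-1, -5)) = Add(7, 5) = 12)
Function('x')(U, O) = Rational(1, 89) (Function('x')(U, O) = Pow(89, -1) = Rational(1, 89))
Pow(Add(-92624, Function('x')(Function('s')(6, -7), E)), -1) = Pow(Add(-92624, Rational(1, 89)), -1) = Pow(Rational(-8243535, 89), -1) = Rational(-89, 8243535)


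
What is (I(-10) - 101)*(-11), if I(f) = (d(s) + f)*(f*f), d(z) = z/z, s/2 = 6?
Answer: 11011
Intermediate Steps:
s = 12 (s = 2*6 = 12)
d(z) = 1
I(f) = f²*(1 + f) (I(f) = (1 + f)*(f*f) = (1 + f)*f² = f²*(1 + f))
(I(-10) - 101)*(-11) = ((-10)²*(1 - 10) - 101)*(-11) = (100*(-9) - 101)*(-11) = (-900 - 101)*(-11) = -1001*(-11) = 11011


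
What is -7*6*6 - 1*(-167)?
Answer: -85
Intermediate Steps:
-7*6*6 - 1*(-167) = -42*6 + 167 = -252 + 167 = -85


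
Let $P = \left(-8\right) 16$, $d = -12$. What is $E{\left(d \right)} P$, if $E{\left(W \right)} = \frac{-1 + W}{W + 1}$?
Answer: $- \frac{1664}{11} \approx -151.27$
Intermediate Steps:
$E{\left(W \right)} = \frac{-1 + W}{1 + W}$
$P = -128$
$E{\left(d \right)} P = \frac{-1 - 12}{1 - 12} \left(-128\right) = \frac{1}{-11} \left(-13\right) \left(-128\right) = \left(- \frac{1}{11}\right) \left(-13\right) \left(-128\right) = \frac{13}{11} \left(-128\right) = - \frac{1664}{11}$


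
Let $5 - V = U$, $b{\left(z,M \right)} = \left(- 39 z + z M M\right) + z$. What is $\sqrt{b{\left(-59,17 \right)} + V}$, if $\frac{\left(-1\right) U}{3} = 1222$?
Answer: $i \sqrt{11138} \approx 105.54 i$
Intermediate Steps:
$b{\left(z,M \right)} = - 38 z + z M^{2}$ ($b{\left(z,M \right)} = \left(- 39 z + M z M\right) + z = \left(- 39 z + z M^{2}\right) + z = - 38 z + z M^{2}$)
$U = -3666$ ($U = \left(-3\right) 1222 = -3666$)
$V = 3671$ ($V = 5 - -3666 = 5 + 3666 = 3671$)
$\sqrt{b{\left(-59,17 \right)} + V} = \sqrt{- 59 \left(-38 + 17^{2}\right) + 3671} = \sqrt{- 59 \left(-38 + 289\right) + 3671} = \sqrt{\left(-59\right) 251 + 3671} = \sqrt{-14809 + 3671} = \sqrt{-11138} = i \sqrt{11138}$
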